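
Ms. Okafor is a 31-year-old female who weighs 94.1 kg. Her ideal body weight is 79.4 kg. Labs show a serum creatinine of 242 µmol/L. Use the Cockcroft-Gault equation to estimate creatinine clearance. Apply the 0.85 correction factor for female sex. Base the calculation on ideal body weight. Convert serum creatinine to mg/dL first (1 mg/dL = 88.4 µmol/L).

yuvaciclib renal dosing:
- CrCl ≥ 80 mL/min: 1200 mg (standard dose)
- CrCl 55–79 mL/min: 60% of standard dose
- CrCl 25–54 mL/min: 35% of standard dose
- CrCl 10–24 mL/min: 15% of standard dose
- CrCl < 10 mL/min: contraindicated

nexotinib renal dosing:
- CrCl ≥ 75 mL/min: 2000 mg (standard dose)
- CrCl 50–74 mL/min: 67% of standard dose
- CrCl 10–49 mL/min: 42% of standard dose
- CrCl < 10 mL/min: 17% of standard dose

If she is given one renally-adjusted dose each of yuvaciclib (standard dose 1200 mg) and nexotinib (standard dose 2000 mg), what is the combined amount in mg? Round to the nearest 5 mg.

SCr = 242 / 88.4 = 2.738 mg/dL
CrCl = (140 − 31) × 79.4 / (72 × 2.738) × 0.85 = 8654.6 / 197.14 × 0.85 ≈ 37.3 mL/min
CrCl ≈ 37 mL/min.
yuvaciclib: 25–54 mL/min → 35% of 1200 mg = 420 mg.
nexotinib: 10–49 mL/min → 42% of 2000 mg = 840 mg.
Total = 420 + 840 = 1260 mg.

1260 mg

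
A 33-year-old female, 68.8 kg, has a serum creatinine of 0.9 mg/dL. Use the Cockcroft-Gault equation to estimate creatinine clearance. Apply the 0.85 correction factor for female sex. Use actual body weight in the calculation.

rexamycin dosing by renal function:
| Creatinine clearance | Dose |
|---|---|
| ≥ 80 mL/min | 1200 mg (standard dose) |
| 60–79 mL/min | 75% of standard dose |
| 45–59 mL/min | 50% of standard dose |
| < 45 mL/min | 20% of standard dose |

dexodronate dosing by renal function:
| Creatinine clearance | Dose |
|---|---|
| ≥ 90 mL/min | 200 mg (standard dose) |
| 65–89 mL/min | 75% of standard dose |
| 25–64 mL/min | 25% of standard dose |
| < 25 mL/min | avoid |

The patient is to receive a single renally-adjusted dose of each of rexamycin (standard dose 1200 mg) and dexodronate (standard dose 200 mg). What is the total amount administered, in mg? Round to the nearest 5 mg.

CrCl = (140 − 33) × 68.8 / (72 × 0.9) × 0.85 = 7361.6 / 64.80 × 0.85 ≈ 96.6 mL/min
CrCl ≈ 97 mL/min.
rexamycin: ≥ 80 mL/min → 100% of 1200 mg = 1200 mg.
dexodronate: ≥ 90 mL/min → 100% of 200 mg = 200 mg.
Total = 1200 + 200 = 1400 mg.

1400 mg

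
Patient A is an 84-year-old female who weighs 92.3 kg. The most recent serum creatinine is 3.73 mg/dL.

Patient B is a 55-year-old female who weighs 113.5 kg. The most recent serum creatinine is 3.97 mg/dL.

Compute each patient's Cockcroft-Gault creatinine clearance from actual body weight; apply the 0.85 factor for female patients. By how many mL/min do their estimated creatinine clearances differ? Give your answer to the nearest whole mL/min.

Patient A: CrCl = (140 − 84) × 92.3 / (72 × 3.73) × 0.85 = 5168.8 / 268.56 × 0.85 ≈ 16.4 mL/min
Patient B: CrCl = (140 − 55) × 113.5 / (72 × 3.97) × 0.85 = 9647.5 / 285.84 × 0.85 ≈ 28.7 mL/min
|16.4 − 28.7| = 12.3 mL/min

12 mL/min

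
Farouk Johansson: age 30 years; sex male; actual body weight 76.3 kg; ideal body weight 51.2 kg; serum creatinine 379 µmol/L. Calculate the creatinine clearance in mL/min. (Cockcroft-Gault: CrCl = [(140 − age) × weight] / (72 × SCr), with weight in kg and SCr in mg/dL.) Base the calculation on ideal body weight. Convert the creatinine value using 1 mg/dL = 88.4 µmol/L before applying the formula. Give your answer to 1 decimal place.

SCr = 379 / 88.4 = 4.287 mg/dL
CrCl = (140 − 30) × 51.2 / (72 × 4.287) = 5632.0 / 308.66 ≈ 18.2 mL/min

18.2 mL/min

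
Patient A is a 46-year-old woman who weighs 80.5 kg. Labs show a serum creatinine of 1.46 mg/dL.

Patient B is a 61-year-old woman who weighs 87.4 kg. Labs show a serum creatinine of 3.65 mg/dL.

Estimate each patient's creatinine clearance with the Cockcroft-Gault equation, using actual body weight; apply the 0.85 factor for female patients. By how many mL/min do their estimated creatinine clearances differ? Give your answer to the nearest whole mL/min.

39 mL/min

Patient A: CrCl = (140 − 46) × 80.5 / (72 × 1.46) × 0.85 = 7567.0 / 105.12 × 0.85 ≈ 61.2 mL/min
Patient B: CrCl = (140 − 61) × 87.4 / (72 × 3.65) × 0.85 = 6904.6 / 262.80 × 0.85 ≈ 22.3 mL/min
|61.2 − 22.3| = 38.9 mL/min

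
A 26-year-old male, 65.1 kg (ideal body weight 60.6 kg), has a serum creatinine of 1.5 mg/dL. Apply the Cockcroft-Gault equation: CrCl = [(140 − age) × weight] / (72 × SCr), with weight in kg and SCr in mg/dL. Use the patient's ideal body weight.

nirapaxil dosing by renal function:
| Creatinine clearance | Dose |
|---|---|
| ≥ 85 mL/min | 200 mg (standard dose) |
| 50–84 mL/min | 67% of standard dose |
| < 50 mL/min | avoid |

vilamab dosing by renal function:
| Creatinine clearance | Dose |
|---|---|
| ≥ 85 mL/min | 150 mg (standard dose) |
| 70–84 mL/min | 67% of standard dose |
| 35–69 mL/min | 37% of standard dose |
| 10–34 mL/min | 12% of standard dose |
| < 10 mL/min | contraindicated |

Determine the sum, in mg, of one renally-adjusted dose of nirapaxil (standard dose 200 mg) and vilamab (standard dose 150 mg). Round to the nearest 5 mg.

CrCl = (140 − 26) × 60.6 / (72 × 1.5) = 6908.4 / 108.00 ≈ 64.0 mL/min
CrCl ≈ 64 mL/min.
nirapaxil: 50–84 mL/min → 67% of 200 mg = 134 mg.
vilamab: 35–69 mL/min → 37% of 150 mg = 55.5 mg.
Total = 134 + 55.5 = 189.5 mg.

190 mg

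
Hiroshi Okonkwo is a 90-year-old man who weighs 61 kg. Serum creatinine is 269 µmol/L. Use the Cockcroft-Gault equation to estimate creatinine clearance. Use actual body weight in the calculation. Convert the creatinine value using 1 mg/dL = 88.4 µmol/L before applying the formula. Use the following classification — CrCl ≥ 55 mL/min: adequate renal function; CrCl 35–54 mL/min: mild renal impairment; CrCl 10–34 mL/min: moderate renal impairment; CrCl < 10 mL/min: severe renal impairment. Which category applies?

moderate renal impairment

SCr = 269 / 88.4 = 3.043 mg/dL
CrCl = (140 − 90) × 61 / (72 × 3.043) = 3050.0 / 219.10 ≈ 13.9 mL/min
14 mL/min falls in the 'moderate renal impairment' range.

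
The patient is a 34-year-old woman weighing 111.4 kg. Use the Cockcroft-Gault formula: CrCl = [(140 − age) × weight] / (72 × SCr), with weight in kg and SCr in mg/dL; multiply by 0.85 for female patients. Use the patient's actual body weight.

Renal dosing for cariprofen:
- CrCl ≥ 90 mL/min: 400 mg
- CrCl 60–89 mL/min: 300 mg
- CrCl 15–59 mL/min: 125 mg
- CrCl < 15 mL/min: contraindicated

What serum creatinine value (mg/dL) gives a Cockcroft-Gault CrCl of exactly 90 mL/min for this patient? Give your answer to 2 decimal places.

1.55 mg/dL

Standard dose requires CrCl ≥ 90 mL/min.
Set (140 − 34) × 111.4 × 0.85 / (72 × SCr) = 90
SCr = (140 − 34) × 111.4 × 0.85 / (72 × 90) = 1.549 mg/dL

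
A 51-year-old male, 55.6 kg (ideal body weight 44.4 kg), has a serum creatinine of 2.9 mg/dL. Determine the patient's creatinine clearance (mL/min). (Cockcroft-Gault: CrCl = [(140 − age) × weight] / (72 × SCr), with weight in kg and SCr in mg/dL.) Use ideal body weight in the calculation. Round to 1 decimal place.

18.9 mL/min

CrCl = (140 − 51) × 44.4 / (72 × 2.9) = 3951.6 / 208.80 ≈ 18.9 mL/min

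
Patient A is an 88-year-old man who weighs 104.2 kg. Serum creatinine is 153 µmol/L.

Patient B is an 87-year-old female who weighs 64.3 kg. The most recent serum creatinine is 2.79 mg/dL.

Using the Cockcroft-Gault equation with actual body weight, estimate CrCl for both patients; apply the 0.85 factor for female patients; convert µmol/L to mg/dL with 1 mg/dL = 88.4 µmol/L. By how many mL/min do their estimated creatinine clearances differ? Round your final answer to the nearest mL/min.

Patient A: SCr = 153 / 88.4 = 1.731 mg/dL
Patient A: CrCl = (140 − 88) × 104.2 / (72 × 1.731) = 5418.4 / 124.63 ≈ 43.5 mL/min
Patient B: CrCl = (140 − 87) × 64.3 / (72 × 2.79) × 0.85 = 3407.9 / 200.88 × 0.85 ≈ 14.4 mL/min
|43.5 − 14.4| = 29.1 mL/min

29 mL/min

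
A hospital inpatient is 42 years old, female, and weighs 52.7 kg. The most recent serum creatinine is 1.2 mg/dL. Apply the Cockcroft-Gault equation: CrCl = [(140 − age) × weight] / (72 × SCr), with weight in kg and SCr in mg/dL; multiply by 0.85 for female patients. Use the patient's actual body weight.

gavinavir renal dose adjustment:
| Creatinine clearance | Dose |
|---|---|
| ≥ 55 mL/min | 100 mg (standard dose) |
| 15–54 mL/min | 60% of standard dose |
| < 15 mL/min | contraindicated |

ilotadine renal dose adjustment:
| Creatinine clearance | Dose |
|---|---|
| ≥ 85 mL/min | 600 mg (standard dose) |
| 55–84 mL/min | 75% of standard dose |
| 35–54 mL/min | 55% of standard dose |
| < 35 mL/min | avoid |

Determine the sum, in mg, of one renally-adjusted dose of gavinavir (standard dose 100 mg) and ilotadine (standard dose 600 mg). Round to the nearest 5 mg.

390 mg

CrCl = (140 − 42) × 52.7 / (72 × 1.2) × 0.85 = 5164.6 / 86.40 × 0.85 ≈ 50.8 mL/min
CrCl ≈ 51 mL/min.
gavinavir: 15–54 mL/min → 60% of 100 mg = 60 mg.
ilotadine: 35–54 mL/min → 55% of 600 mg = 330 mg.
Total = 60 + 330 = 390 mg.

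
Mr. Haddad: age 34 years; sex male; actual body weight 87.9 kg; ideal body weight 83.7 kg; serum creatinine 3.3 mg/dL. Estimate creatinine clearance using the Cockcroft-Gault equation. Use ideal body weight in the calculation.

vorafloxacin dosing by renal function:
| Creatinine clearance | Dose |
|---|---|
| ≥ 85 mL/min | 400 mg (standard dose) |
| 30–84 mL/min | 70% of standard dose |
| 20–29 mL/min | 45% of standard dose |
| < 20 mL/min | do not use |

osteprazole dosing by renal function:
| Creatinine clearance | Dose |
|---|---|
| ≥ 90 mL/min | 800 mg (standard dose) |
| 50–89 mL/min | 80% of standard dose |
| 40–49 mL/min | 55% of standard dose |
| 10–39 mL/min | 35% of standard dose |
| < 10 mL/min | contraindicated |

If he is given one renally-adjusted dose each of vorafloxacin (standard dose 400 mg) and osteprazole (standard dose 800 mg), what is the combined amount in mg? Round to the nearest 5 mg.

560 mg

CrCl = (140 − 34) × 83.7 / (72 × 3.3) = 8872.2 / 237.60 ≈ 37.3 mL/min
CrCl ≈ 37 mL/min.
vorafloxacin: 30–84 mL/min → 70% of 400 mg = 280 mg.
osteprazole: 10–39 mL/min → 35% of 800 mg = 280 mg.
Total = 280 + 280 = 560 mg.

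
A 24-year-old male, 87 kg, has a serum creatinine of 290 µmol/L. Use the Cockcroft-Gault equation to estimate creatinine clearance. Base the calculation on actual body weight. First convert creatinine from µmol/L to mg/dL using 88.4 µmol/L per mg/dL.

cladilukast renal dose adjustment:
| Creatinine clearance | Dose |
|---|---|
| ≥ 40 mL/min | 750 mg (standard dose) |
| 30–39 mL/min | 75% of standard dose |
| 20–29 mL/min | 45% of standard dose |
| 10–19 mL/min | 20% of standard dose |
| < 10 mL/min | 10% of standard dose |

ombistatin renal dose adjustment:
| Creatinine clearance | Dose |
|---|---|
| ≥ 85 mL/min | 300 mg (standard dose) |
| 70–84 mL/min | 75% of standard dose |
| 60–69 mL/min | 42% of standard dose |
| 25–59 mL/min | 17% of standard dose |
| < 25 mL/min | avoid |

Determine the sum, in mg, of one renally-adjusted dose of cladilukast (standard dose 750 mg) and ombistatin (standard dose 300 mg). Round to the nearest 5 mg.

SCr = 290 / 88.4 = 3.281 mg/dL
CrCl = (140 − 24) × 87 / (72 × 3.281) = 10092.0 / 236.23 ≈ 42.7 mL/min
CrCl ≈ 43 mL/min.
cladilukast: ≥ 40 mL/min → 100% of 750 mg = 750 mg.
ombistatin: 25–59 mL/min → 17% of 300 mg = 51 mg.
Total = 750 + 51 = 801 mg.

800 mg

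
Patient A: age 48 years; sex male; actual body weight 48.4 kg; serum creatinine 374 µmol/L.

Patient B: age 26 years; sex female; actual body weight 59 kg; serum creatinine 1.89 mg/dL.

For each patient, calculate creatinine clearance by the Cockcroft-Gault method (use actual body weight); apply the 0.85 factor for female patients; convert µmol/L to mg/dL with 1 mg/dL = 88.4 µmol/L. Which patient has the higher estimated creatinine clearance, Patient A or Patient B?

Patient B

Patient A: SCr = 374 / 88.4 = 4.231 mg/dL
Patient A: CrCl = (140 − 48) × 48.4 / (72 × 4.231) = 4452.8 / 304.63 ≈ 14.6 mL/min
Patient B: CrCl = (140 − 26) × 59 / (72 × 1.89) × 0.85 = 6726.0 / 136.08 × 0.85 ≈ 42.0 mL/min
14.6 vs 42.0 mL/min → Patient B is higher.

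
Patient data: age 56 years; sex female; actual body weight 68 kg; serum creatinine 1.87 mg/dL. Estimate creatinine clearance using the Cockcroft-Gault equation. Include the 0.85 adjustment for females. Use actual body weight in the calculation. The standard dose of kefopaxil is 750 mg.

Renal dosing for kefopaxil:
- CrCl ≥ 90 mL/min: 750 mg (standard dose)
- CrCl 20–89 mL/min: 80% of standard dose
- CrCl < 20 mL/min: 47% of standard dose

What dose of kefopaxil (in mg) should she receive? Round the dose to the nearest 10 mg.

600 mg

CrCl = (140 − 56) × 68 / (72 × 1.87) × 0.85 = 5712.0 / 134.64 × 0.85 ≈ 36.1 mL/min
CrCl ≈ 36 mL/min → bracket 20–89 mL/min.
80% of 750 mg = 600 mg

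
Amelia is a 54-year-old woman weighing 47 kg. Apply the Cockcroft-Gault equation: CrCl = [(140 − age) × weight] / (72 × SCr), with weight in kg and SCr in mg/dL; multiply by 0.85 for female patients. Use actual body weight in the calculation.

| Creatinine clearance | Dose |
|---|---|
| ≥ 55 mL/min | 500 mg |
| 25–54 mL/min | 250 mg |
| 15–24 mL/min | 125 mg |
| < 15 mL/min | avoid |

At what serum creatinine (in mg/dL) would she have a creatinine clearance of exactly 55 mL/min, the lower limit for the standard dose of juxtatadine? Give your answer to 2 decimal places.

Standard dose requires CrCl ≥ 55 mL/min.
Set (140 − 54) × 47 × 0.85 / (72 × SCr) = 55
SCr = (140 − 54) × 47 × 0.85 / (72 × 55) = 0.868 mg/dL

0.87 mg/dL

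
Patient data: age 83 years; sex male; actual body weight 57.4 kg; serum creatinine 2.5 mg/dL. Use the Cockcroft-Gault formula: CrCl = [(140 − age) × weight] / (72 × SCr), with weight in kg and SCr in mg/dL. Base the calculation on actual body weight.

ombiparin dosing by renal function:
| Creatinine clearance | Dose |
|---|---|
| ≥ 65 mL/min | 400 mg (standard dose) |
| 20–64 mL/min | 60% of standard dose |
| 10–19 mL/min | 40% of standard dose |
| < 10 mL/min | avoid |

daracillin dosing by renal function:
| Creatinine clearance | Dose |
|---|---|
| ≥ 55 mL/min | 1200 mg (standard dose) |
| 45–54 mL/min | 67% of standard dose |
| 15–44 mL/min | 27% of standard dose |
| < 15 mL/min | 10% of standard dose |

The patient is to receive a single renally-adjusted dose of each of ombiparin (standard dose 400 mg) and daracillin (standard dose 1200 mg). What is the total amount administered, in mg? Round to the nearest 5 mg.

CrCl = (140 − 83) × 57.4 / (72 × 2.5) = 3271.8 / 180.00 ≈ 18.2 mL/min
CrCl ≈ 18 mL/min.
ombiparin: 10–19 mL/min → 40% of 400 mg = 160 mg.
daracillin: 15–44 mL/min → 27% of 1200 mg = 324 mg.
Total = 160 + 324 = 484 mg.

485 mg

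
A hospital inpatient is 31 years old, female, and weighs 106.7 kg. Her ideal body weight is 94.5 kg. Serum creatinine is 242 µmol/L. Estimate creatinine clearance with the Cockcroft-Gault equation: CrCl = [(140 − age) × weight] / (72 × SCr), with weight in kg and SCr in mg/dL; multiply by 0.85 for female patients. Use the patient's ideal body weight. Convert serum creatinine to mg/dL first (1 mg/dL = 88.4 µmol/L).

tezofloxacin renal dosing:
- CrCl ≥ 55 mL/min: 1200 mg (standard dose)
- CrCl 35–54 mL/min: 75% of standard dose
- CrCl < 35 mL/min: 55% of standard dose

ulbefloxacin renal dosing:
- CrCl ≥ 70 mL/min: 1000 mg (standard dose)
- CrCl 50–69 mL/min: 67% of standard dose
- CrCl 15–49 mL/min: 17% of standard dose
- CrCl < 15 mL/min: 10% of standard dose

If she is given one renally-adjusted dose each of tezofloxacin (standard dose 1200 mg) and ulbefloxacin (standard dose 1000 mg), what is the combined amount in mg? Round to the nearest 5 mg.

1070 mg

SCr = 242 / 88.4 = 2.738 mg/dL
CrCl = (140 − 31) × 94.5 / (72 × 2.738) × 0.85 = 10300.5 / 197.14 × 0.85 ≈ 44.4 mL/min
CrCl ≈ 44 mL/min.
tezofloxacin: 35–54 mL/min → 75% of 1200 mg = 900 mg.
ulbefloxacin: 15–49 mL/min → 17% of 1000 mg = 170 mg.
Total = 900 + 170 = 1070 mg.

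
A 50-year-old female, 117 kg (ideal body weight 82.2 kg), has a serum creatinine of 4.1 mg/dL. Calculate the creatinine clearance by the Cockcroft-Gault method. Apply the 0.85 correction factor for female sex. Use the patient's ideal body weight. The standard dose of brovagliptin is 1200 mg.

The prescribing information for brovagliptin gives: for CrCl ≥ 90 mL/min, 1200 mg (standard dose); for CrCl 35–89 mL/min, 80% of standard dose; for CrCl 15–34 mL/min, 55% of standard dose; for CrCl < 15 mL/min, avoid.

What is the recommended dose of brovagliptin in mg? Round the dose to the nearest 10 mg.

CrCl = (140 − 50) × 82.2 / (72 × 4.1) × 0.85 = 7398.0 / 295.20 × 0.85 ≈ 21.3 mL/min
CrCl ≈ 21 mL/min → bracket 15–34 mL/min.
55% of 1200 mg = 660 mg

660 mg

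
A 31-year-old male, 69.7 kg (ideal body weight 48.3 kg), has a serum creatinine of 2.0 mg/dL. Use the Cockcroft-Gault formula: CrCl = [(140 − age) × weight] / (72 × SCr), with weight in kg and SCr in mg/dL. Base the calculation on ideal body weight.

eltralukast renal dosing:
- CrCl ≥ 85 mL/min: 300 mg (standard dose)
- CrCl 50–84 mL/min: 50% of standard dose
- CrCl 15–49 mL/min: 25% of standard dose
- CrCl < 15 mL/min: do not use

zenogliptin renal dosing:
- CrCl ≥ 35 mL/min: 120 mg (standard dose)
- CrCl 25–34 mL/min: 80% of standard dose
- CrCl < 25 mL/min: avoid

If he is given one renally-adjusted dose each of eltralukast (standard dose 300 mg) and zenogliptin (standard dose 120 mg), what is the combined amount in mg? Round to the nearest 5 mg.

CrCl = (140 − 31) × 48.3 / (72 × 2) = 5264.7 / 144.00 ≈ 36.6 mL/min
CrCl ≈ 37 mL/min.
eltralukast: 15–49 mL/min → 25% of 300 mg = 75 mg.
zenogliptin: ≥ 35 mL/min → 100% of 120 mg = 120 mg.
Total = 75 + 120 = 195 mg.

195 mg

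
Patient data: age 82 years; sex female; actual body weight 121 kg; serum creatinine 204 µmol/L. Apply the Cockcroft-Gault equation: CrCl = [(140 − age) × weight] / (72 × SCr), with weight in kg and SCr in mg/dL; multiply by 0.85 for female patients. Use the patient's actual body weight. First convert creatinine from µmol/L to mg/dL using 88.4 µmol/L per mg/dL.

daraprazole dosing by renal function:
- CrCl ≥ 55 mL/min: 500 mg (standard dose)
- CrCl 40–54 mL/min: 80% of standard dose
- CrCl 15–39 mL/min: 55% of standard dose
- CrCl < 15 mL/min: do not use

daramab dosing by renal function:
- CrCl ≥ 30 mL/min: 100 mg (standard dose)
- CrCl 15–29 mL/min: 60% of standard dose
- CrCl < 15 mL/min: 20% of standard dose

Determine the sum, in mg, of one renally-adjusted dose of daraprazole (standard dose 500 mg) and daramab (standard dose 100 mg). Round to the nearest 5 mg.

375 mg

SCr = 204 / 88.4 = 2.308 mg/dL
CrCl = (140 − 82) × 121 / (72 × 2.308) × 0.85 = 7018.0 / 166.18 × 0.85 ≈ 35.9 mL/min
CrCl ≈ 36 mL/min.
daraprazole: 15–39 mL/min → 55% of 500 mg = 275 mg.
daramab: ≥ 30 mL/min → 100% of 100 mg = 100 mg.
Total = 275 + 100 = 375 mg.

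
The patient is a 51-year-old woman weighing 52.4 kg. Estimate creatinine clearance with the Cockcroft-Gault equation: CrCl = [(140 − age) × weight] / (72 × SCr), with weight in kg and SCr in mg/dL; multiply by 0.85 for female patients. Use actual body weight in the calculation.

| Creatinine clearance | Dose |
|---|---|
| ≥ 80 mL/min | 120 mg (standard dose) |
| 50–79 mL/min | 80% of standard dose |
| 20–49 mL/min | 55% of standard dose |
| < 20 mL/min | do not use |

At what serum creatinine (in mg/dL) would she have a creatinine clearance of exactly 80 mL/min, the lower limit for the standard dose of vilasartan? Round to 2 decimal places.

Standard dose requires CrCl ≥ 80 mL/min.
Set (140 − 51) × 52.4 × 0.85 / (72 × SCr) = 80
SCr = (140 − 51) × 52.4 × 0.85 / (72 × 80) = 0.688 mg/dL

0.69 mg/dL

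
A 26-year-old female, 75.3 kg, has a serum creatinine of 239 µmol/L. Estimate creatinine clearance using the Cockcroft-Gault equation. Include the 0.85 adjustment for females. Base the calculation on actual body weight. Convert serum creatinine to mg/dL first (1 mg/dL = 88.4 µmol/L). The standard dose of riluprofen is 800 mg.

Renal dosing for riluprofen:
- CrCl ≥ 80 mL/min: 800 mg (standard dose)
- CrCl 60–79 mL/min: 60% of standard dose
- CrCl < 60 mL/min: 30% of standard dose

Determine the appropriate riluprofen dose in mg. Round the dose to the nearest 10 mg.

240 mg

SCr = 239 / 88.4 = 2.704 mg/dL
CrCl = (140 − 26) × 75.3 / (72 × 2.704) × 0.85 = 8584.2 / 194.69 × 0.85 ≈ 37.5 mL/min
CrCl ≈ 37 mL/min → bracket < 60 mL/min.
30% of 800 mg = 240 mg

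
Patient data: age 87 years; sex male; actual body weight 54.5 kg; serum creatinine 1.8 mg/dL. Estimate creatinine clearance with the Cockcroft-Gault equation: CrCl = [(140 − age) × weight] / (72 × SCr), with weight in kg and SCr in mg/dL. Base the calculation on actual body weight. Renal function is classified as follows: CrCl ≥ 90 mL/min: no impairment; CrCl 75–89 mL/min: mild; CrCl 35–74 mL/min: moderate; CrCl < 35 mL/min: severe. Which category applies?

severe

CrCl = (140 − 87) × 54.5 / (72 × 1.8) = 2888.5 / 129.60 ≈ 22.3 mL/min
22 mL/min falls in the 'severe' range.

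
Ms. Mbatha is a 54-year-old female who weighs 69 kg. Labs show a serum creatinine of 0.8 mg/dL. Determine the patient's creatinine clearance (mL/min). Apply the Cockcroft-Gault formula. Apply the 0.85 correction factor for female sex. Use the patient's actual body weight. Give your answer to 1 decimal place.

CrCl = (140 − 54) × 69 / (72 × 0.8) × 0.85 = 5934.0 / 57.60 × 0.85 ≈ 87.6 mL/min

87.6 mL/min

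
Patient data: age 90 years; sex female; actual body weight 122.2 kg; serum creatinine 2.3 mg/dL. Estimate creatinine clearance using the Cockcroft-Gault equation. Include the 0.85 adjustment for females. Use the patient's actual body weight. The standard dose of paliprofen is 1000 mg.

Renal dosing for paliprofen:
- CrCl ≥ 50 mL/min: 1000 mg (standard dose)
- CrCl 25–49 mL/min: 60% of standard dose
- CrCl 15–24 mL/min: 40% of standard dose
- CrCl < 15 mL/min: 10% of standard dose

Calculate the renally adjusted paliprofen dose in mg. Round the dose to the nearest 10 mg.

600 mg

CrCl = (140 − 90) × 122.2 / (72 × 2.3) × 0.85 = 6110.0 / 165.60 × 0.85 ≈ 31.4 mL/min
CrCl ≈ 31 mL/min → bracket 25–49 mL/min.
60% of 1000 mg = 600 mg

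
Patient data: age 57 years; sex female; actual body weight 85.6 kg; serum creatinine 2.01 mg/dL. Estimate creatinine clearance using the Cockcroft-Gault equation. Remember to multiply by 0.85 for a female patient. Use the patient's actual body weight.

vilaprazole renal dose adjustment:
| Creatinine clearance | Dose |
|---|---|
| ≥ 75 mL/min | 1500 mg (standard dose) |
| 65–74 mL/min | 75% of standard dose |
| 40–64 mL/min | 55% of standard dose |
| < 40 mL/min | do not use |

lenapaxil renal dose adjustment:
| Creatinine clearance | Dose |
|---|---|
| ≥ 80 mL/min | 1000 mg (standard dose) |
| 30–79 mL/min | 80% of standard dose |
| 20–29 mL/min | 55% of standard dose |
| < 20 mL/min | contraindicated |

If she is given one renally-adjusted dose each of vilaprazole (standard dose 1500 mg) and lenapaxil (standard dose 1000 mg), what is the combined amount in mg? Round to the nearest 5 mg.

1625 mg

CrCl = (140 − 57) × 85.6 / (72 × 2.01) × 0.85 = 7104.8 / 144.72 × 0.85 ≈ 41.7 mL/min
CrCl ≈ 42 mL/min.
vilaprazole: 40–64 mL/min → 55% of 1500 mg = 825 mg.
lenapaxil: 30–79 mL/min → 80% of 1000 mg = 800 mg.
Total = 825 + 800 = 1625 mg.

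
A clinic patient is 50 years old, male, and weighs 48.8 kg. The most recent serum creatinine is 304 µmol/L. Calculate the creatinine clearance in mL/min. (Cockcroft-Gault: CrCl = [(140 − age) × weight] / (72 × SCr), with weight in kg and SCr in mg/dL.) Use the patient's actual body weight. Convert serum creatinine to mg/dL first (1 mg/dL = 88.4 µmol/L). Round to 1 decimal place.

SCr = 304 / 88.4 = 3.439 mg/dL
CrCl = (140 − 50) × 48.8 / (72 × 3.439) = 4392.0 / 247.61 ≈ 17.7 mL/min

17.7 mL/min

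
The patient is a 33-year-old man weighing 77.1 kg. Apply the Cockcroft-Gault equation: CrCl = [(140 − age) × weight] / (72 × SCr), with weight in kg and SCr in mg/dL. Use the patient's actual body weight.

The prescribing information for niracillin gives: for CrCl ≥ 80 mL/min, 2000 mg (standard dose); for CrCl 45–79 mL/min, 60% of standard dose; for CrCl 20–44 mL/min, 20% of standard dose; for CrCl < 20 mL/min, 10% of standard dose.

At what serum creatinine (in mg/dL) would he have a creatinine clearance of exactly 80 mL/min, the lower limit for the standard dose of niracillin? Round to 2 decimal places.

Standard dose requires CrCl ≥ 80 mL/min.
Set (140 − 33) × 77.1 / (72 × SCr) = 80
SCr = (140 − 33) × 77.1 / (72 × 80) = 1.432 mg/dL

1.43 mg/dL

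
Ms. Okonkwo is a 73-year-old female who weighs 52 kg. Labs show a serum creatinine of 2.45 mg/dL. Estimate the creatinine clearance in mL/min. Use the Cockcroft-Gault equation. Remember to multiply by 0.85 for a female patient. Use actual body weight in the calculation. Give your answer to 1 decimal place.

16.8 mL/min

CrCl = (140 − 73) × 52 / (72 × 2.45) × 0.85 = 3484.0 / 176.40 × 0.85 ≈ 16.8 mL/min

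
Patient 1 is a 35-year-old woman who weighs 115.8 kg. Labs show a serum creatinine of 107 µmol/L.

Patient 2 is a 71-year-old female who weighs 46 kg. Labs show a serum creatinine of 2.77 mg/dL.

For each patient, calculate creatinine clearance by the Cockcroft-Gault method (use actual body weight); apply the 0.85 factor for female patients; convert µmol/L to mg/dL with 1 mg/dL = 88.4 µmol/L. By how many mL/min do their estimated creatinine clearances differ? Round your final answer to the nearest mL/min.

105 mL/min

Patient 1: SCr = 107 / 88.4 = 1.21 mg/dL
Patient 1: CrCl = (140 − 35) × 115.8 / (72 × 1.21) × 0.85 = 12159.0 / 87.12 × 0.85 ≈ 118.6 mL/min
Patient 2: CrCl = (140 − 71) × 46 / (72 × 2.77) × 0.85 = 3174.0 / 199.44 × 0.85 ≈ 13.5 mL/min
|118.6 − 13.5| = 105.1 mL/min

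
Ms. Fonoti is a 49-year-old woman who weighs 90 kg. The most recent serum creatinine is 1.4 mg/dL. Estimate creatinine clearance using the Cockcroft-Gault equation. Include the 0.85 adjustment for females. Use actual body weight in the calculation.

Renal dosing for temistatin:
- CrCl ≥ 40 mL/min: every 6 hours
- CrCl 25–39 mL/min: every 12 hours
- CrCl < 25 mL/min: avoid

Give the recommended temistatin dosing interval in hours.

every 6 hours

CrCl = (140 − 49) × 90 / (72 × 1.4) × 0.85 = 8190.0 / 100.80 × 0.85 ≈ 69.1 mL/min
CrCl ≈ 69 mL/min → bracket ≥ 40 mL/min → every 6 hours.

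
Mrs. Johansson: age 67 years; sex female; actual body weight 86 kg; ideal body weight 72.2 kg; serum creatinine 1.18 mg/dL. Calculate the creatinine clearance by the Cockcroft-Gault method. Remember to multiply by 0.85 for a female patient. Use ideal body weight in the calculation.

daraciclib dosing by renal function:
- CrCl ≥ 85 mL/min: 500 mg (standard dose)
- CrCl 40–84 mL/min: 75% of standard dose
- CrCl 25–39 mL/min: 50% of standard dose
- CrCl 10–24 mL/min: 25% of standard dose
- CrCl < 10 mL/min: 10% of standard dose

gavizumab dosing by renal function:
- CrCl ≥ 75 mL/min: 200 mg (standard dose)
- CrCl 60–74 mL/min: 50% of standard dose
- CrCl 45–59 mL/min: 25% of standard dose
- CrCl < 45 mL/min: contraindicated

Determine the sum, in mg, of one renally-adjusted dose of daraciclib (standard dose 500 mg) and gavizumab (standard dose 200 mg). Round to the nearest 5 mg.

CrCl = (140 − 67) × 72.2 / (72 × 1.18) × 0.85 = 5270.6 / 84.96 × 0.85 ≈ 52.7 mL/min
CrCl ≈ 53 mL/min.
daraciclib: 40–84 mL/min → 75% of 500 mg = 375 mg.
gavizumab: 45–59 mL/min → 25% of 200 mg = 50 mg.
Total = 375 + 50 = 425 mg.

425 mg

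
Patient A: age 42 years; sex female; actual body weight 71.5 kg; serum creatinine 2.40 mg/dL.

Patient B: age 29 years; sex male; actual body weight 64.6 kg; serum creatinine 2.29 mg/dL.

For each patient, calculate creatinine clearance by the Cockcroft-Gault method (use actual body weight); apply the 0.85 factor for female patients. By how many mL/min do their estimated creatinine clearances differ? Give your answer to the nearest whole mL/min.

9 mL/min

Patient A: CrCl = (140 − 42) × 71.5 / (72 × 2.4) × 0.85 = 7007.0 / 172.80 × 0.85 ≈ 34.5 mL/min
Patient B: CrCl = (140 − 29) × 64.6 / (72 × 2.29) = 7170.6 / 164.88 ≈ 43.5 mL/min
|34.5 − 43.5| = 9.0 mL/min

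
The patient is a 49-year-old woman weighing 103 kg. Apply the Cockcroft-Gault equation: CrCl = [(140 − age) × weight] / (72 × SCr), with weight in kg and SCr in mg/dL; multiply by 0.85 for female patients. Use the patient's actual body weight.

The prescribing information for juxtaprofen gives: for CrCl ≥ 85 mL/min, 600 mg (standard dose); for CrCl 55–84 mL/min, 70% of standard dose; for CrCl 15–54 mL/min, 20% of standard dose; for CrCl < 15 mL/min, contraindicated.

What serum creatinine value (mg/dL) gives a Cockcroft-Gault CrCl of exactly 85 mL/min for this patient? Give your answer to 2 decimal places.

Standard dose requires CrCl ≥ 85 mL/min.
Set (140 − 49) × 103 × 0.85 / (72 × SCr) = 85
SCr = (140 − 49) × 103 × 0.85 / (72 × 85) = 1.302 mg/dL

1.30 mg/dL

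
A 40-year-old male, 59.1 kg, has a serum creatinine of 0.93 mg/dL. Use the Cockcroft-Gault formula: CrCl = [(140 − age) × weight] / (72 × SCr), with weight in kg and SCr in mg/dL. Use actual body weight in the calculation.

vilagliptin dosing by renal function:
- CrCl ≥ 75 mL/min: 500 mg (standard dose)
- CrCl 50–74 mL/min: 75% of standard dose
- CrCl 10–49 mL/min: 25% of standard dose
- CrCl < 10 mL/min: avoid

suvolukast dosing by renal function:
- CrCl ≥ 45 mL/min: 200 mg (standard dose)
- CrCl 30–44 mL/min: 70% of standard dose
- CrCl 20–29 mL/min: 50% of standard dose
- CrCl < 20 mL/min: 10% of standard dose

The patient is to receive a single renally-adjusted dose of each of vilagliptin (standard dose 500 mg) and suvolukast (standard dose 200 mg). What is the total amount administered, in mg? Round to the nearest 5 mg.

CrCl = (140 − 40) × 59.1 / (72 × 0.93) = 5910.0 / 66.96 ≈ 88.3 mL/min
CrCl ≈ 88 mL/min.
vilagliptin: ≥ 75 mL/min → 100% of 500 mg = 500 mg.
suvolukast: ≥ 45 mL/min → 100% of 200 mg = 200 mg.
Total = 500 + 200 = 700 mg.

700 mg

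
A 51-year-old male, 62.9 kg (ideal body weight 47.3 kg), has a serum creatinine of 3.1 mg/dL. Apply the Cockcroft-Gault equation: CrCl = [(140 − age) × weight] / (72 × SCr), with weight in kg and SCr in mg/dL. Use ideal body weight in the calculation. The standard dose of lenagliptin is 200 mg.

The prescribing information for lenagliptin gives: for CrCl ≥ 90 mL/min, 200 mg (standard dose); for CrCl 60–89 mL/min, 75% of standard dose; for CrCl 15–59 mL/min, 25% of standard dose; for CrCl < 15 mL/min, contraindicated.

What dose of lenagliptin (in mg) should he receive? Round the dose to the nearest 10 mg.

50 mg

CrCl = (140 − 51) × 47.3 / (72 × 3.1) = 4209.7 / 223.20 ≈ 18.9 mL/min
CrCl ≈ 19 mL/min → bracket 15–59 mL/min.
25% of 200 mg = 50 mg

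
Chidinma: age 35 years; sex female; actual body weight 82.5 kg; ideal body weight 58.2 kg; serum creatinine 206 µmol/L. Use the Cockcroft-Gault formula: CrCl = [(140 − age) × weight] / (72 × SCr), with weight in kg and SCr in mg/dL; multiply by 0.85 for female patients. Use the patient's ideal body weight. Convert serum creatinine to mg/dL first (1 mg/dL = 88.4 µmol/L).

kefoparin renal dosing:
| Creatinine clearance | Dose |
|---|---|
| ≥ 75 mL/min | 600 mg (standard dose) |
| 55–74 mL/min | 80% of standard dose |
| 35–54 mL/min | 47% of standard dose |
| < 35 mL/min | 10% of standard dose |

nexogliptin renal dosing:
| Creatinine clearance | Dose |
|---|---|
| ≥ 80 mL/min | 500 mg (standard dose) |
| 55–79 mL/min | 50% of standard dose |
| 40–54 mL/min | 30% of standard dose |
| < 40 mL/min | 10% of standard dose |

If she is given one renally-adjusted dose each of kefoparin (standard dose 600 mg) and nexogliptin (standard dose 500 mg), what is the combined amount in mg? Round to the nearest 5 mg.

110 mg

SCr = 206 / 88.4 = 2.33 mg/dL
CrCl = (140 − 35) × 58.2 / (72 × 2.33) × 0.85 = 6111.0 / 167.76 × 0.85 ≈ 31.0 mL/min
CrCl ≈ 31 mL/min.
kefoparin: < 35 mL/min → 10% of 600 mg = 60 mg.
nexogliptin: < 40 mL/min → 10% of 500 mg = 50 mg.
Total = 60 + 50 = 110 mg.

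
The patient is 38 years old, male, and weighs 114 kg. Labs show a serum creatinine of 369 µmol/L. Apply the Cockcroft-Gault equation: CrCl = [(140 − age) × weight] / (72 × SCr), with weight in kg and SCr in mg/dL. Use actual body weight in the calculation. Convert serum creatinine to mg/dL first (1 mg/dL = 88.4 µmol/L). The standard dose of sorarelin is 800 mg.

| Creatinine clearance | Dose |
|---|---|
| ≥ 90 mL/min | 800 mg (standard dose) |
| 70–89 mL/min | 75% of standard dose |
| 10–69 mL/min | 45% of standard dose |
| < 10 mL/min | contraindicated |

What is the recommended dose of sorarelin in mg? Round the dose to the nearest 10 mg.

SCr = 369 / 88.4 = 4.174 mg/dL
CrCl = (140 − 38) × 114 / (72 × 4.174) = 11628.0 / 300.53 ≈ 38.7 mL/min
CrCl ≈ 39 mL/min → bracket 10–69 mL/min.
45% of 800 mg = 360 mg

360 mg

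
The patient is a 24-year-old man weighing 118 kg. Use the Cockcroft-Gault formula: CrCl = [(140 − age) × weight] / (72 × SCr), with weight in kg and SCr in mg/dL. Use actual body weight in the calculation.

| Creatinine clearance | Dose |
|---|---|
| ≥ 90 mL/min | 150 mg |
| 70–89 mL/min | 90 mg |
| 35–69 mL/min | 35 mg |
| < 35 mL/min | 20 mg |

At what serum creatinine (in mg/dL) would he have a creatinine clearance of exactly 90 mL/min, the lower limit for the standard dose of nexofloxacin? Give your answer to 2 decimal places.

Standard dose requires CrCl ≥ 90 mL/min.
Set (140 − 24) × 118 / (72 × SCr) = 90
SCr = (140 − 24) × 118 / (72 × 90) = 2.112 mg/dL

2.11 mg/dL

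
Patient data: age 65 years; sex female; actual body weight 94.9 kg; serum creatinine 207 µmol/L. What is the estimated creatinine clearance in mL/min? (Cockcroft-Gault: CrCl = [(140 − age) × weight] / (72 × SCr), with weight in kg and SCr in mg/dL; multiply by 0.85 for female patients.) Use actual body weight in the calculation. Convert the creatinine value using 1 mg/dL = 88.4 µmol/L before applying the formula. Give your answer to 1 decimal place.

SCr = 207 / 88.4 = 2.342 mg/dL
CrCl = (140 − 65) × 94.9 / (72 × 2.342) × 0.85 = 7117.5 / 168.62 × 0.85 ≈ 35.9 mL/min

35.9 mL/min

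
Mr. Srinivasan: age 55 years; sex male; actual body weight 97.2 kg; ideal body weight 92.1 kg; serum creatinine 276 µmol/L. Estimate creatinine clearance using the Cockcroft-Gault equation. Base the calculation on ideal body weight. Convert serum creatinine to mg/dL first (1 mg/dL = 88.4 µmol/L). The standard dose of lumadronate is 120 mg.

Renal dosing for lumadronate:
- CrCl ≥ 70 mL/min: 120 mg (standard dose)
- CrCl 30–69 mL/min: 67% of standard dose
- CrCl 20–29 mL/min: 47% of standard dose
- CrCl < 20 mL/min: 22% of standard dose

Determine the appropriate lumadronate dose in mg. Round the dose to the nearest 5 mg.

80 mg

SCr = 276 / 88.4 = 3.122 mg/dL
CrCl = (140 − 55) × 92.1 / (72 × 3.122) = 7828.5 / 224.78 ≈ 34.8 mL/min
CrCl ≈ 35 mL/min → bracket 30–69 mL/min.
67% of 120 mg = 80.4 mg → 80 mg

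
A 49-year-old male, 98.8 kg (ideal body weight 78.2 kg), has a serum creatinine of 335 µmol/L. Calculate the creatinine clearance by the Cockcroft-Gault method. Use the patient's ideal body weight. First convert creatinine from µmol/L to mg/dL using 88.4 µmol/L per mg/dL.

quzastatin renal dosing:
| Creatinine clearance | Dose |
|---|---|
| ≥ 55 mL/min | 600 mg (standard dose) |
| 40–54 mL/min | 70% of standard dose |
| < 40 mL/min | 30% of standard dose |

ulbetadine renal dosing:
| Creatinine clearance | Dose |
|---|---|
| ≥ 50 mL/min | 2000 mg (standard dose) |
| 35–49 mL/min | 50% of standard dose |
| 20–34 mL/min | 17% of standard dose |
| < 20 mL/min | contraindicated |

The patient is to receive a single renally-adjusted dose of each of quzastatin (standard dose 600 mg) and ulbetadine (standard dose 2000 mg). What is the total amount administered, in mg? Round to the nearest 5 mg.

520 mg

SCr = 335 / 88.4 = 3.79 mg/dL
CrCl = (140 − 49) × 78.2 / (72 × 3.79) = 7116.2 / 272.88 ≈ 26.1 mL/min
CrCl ≈ 26 mL/min.
quzastatin: < 40 mL/min → 30% of 600 mg = 180 mg.
ulbetadine: 20–34 mL/min → 17% of 2000 mg = 340 mg.
Total = 180 + 340 = 520 mg.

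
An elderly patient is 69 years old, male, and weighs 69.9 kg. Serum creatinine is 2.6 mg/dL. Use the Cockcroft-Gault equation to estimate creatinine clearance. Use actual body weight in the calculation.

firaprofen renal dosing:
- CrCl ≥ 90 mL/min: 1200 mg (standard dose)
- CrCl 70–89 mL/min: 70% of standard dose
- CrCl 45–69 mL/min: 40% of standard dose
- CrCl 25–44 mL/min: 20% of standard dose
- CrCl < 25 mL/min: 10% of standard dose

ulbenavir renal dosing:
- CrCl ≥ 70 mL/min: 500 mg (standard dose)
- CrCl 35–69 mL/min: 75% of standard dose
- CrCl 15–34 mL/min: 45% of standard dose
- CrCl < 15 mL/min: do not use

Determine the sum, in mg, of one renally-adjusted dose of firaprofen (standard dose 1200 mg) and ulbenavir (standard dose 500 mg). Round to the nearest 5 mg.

465 mg

CrCl = (140 − 69) × 69.9 / (72 × 2.6) = 4962.9 / 187.20 ≈ 26.5 mL/min
CrCl ≈ 27 mL/min.
firaprofen: 25–44 mL/min → 20% of 1200 mg = 240 mg.
ulbenavir: 15–34 mL/min → 45% of 500 mg = 225 mg.
Total = 240 + 225 = 465 mg.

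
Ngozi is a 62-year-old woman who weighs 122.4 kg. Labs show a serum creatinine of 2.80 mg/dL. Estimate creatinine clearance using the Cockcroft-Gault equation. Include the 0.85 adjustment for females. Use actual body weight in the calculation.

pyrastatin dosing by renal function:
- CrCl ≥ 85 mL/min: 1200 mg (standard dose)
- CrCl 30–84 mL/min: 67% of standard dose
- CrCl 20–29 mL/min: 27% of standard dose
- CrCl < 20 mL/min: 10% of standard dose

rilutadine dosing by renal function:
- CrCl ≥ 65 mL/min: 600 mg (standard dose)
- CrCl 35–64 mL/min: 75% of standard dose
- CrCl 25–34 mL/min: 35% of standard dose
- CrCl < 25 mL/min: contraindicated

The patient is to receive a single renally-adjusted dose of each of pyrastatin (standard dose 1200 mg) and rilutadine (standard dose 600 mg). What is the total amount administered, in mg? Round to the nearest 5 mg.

1255 mg

CrCl = (140 − 62) × 122.4 / (72 × 2.8) × 0.85 = 9547.2 / 201.60 × 0.85 ≈ 40.3 mL/min
CrCl ≈ 40 mL/min.
pyrastatin: 30–84 mL/min → 67% of 1200 mg = 804 mg.
rilutadine: 35–64 mL/min → 75% of 600 mg = 450 mg.
Total = 804 + 450 = 1254 mg.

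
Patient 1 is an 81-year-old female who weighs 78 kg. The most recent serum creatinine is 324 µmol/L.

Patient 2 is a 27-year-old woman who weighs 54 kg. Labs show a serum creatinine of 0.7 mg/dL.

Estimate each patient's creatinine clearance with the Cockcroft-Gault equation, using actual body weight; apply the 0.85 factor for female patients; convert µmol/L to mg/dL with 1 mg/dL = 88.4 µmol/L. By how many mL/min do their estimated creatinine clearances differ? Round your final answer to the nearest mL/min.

Patient 1: SCr = 324 / 88.4 = 3.665 mg/dL
Patient 1: CrCl = (140 − 81) × 78 / (72 × 3.665) × 0.85 = 4602.0 / 263.88 × 0.85 ≈ 14.8 mL/min
Patient 2: CrCl = (140 − 27) × 54 / (72 × 0.7) × 0.85 = 6102.0 / 50.40 × 0.85 ≈ 102.9 mL/min
|14.8 − 102.9| = 88.1 mL/min

88 mL/min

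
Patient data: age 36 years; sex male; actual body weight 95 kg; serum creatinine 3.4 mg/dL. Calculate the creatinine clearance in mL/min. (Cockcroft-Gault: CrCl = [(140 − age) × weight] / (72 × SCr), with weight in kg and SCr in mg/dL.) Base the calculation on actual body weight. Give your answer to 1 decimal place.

40.4 mL/min

CrCl = (140 − 36) × 95 / (72 × 3.4) = 9880.0 / 244.80 ≈ 40.4 mL/min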